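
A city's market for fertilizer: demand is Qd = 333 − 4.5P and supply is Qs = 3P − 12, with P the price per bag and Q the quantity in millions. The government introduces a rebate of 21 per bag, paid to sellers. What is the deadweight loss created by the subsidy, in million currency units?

Deadweight loss = 396.9 million.

Without the subsidy, 333 − 4.5P = 3P − 12 gives 7.5P = 345, so P* = 46 and Q* = 126.
With a per-unit subsidy paid to sellers, each receives P + 21 per unit sold, so supply becomes Qs = 3(P + 21) − 12.
New equilibrium: consumers pay 37.6, sellers receive 58.6, Q = 163.8. (Wedge: Pb − Ps = −21.)
Quantity rises by |ΔQ| = |126 − 163.8| = 37.8.
DWL = ½ · t · |ΔQ| = ½ · 21 · 37.8 = 396.9.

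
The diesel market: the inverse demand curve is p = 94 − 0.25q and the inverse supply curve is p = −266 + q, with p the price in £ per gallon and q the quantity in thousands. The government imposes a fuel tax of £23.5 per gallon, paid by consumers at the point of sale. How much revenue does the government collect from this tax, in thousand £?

Inverting to q(p) form: qd = 376 − 4p; qs = p + 266.
Without the tax, 376 − 4p = p + 266 gives 5p = 110, so p* = £22 and q* = 288.
With the tax collected from consumers, demand (in seller-price terms) shifts: qd = 376 − 4(p + 23.5).
Solving gives q = 269.2 with consumers paying £26.7 and sellers receiving £3.2 (the £23.5 wedge).
Revenue = t · Q = 23.5 · 269.2 = £6326.2.

Tax revenue = £6326.2 thousand.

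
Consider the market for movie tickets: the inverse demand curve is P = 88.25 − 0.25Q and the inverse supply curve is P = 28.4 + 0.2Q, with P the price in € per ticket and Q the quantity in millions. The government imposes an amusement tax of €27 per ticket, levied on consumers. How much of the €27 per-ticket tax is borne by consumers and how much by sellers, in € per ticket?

Consumers bear €15 per ticket; sellers bear €12 per ticket.

Inverting to Q(P) form: Qd = 353 − 4P; Qs = 5P − 142.
Without the tax, 353 − 4P = 5P − 142 gives 9P = 495, so P* = €55 and Q* = 133.
With the tax collected from consumers, demand (in seller-price terms) shifts: Qd = 353 − 4(P + 27).
Solving gives Q = 73 with consumers paying €70 and sellers receiving €43 (the €27 wedge).
Burden on consumers: €15; on sellers: €12. (They sum to €27.)
The less price-elastic side of the market bears the larger share of a per-unit tax.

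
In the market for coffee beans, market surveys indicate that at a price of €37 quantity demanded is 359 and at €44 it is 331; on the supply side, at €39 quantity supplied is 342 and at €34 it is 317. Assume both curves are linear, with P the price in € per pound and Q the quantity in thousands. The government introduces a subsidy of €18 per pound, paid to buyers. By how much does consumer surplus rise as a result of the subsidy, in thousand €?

Demand slope: (331 − 359)/(44 − 37) = -4, so Qd = 507 − 4P.
Supply slope: (317 − 342)/(34 − 39) = 5, so Qs = 5P + 147.
Without the subsidy, 507 − 4P = 5P + 147 gives 9P = 360, so P* = €40 and Q* = 347.
With a per-unit subsidy paid to buyers, each effectively pays P − 18, so demand becomes Qd = 507 − 4(P − 18).
New equilibrium: buyers pay €30, suppliers receive €48, Q = 387. (Wedge: Pb − Ps = −18.)
ΔCS is the trapezoid between Q = 387 and Q = 347 of height €10: ½ · (347 + 387) · 10 = €3670.

Consumer surplus rises by €3670 thousand.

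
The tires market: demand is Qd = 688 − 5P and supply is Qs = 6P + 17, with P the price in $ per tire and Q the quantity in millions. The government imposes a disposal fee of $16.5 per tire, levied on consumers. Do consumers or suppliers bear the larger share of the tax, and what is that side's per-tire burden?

Before the tax: set 688 − 5P = 6P + 17 → P* = $61, Q* = 383.
With the tax collected from consumers, demand (in seller-price terms) shifts: Qd = 688 − 5(P + 16.5).
Solving gives Q = 338 with consumers paying $70 and suppliers receiving $53.5 (the $16.5 wedge).
Per-tire burden: consumers $9, suppliers $7.5.
Consumers take the larger share because demand is less price-elastic here (demand slope 5 vs supply slope 6).

Consumers bear the larger share: $9 per tire.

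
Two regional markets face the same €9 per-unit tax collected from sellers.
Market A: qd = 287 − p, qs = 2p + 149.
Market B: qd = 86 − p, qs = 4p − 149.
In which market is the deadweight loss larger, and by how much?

Market B, by €5.4.

Market A: pre-tax p* = €46, q* = 241; post-tax q = 235; deadweight loss = €27.
Market B: pre-tax p* = €47, q* = 39; post-tax q = 31.8; deadweight loss = €32.4.
Difference: €27 vs €32.4 → market B is larger by €5.4.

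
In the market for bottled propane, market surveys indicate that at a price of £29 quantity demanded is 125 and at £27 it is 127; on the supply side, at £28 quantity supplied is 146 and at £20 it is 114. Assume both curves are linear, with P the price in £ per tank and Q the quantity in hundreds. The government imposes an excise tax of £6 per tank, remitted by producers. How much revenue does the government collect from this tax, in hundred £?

Tax revenue = £751.2 hundred.

Demand slope: (127 − 125)/(27 − 29) = -1, so Qd = 154 − P.
Supply slope: (114 − 146)/(20 − 28) = 4, so Qs = 4P + 34.
Without the tax, 154 − P = 4P + 34 gives 5P = 120, so P* = £24 and Q* = 130.
With the tax collected from producers, supply shifts: Qs = 4(P − 6) + 34.
Solving gives Q = 125.2 with consumers paying £28.8 and producers receiving £22.8 (the £6 wedge).
Revenue = t · Q = 6 · 125.2 = £751.2.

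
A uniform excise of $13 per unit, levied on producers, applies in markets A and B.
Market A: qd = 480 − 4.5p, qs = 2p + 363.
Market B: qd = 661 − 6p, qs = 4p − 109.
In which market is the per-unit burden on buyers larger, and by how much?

Market B, by $1.2.

Market A: pre-tax p* = $18, q* = 399; post-tax q = 381; per-unit burden on buyers = $4.
Market B: pre-tax p* = $77, q* = 199; post-tax q = 167.8; per-unit burden on buyers = $5.2.
Difference: $4 vs $5.2 → market B is larger by $1.2.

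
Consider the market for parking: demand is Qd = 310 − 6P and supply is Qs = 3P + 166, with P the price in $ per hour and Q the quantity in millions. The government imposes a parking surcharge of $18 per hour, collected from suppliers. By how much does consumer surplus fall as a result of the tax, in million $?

Without the tax, 310 − 6P = 3P + 166 gives 9P = 144, so P* = $16 and Q* = 214.
With the tax collected from suppliers, supply shifts: Qs = 3(P − 18) + 166.
New equilibrium: consumers pay $22, suppliers receive $4, Q = 178. (Wedge: Pb − Ps = 18.)
ΔCS is the trapezoid between Q = 178 and Q = 214 of height $6: ½ · (214 + 178) · 6 = $1176.

Consumer surplus falls by $1176 million.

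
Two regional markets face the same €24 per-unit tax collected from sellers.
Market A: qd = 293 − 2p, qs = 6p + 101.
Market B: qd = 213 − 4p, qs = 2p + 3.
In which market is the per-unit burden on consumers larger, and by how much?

Market A: pre-tax p* = €24, q* = 245; post-tax q = 209; per-unit burden on consumers = €18.
Market B: pre-tax p* = €35, q* = 73; post-tax q = 41; per-unit burden on consumers = €8.
Difference: €18 vs €8 → market A is larger by €10.

Market A, by €10.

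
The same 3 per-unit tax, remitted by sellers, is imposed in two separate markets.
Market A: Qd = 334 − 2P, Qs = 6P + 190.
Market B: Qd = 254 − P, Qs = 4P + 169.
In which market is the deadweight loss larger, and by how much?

Market A, by 3.15.

Market A: pre-tax P* = 18, Q* = 298; post-tax Q = 293.5; deadweight loss = 6.75.
Market B: pre-tax P* = 17, Q* = 237; post-tax Q = 234.6; deadweight loss = 3.6.
Difference: 6.75 vs 3.6 → market A is larger by 3.15.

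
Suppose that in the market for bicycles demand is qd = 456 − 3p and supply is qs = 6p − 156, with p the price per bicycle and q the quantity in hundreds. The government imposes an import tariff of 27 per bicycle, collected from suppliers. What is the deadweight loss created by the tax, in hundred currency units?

Deadweight loss = 729 hundred.

Before the tax: set 456 − 3p = 6p − 156 → p* = 68, q* = 252.
With the tax collected from suppliers, supply shifts: qs = 6(p − 27) − 156.
Solving gives q = 198 with consumers paying 86 and suppliers receiving 59 (the 27 wedge).
Quantity falls by |ΔQ| = |252 − 198| = 54.
DWL = ½ · t · |ΔQ| = ½ · 27 · 54 = 729.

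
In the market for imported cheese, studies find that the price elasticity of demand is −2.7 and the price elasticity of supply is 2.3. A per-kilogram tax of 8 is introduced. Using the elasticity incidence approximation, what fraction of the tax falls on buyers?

Buyers' share ≈ 0.46.

Incidence ratio: buyers' share ≈ εs / (εs + |εd|) = 2.3 / (2.3 + 2.7) = 0.46.
Supply is the less elastic side, so buyers bear the smaller share.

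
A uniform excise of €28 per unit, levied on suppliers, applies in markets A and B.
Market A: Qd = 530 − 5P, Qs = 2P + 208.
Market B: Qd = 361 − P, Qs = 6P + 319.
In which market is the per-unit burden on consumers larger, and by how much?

Market B, by €16.

Market A: pre-tax P* = €46, Q* = 300; post-tax Q = 260; per-unit burden on consumers = €8.
Market B: pre-tax P* = €6, Q* = 355; post-tax Q = 331; per-unit burden on consumers = €24.
Difference: €8 vs €24 → market B is larger by €16.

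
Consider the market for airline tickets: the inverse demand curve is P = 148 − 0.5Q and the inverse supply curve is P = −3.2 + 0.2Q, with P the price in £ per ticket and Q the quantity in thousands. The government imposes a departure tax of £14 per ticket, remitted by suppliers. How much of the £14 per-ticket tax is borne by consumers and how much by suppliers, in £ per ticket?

Rewrite in direct form: Qd = 296 − 2P and Qs = 5P + 16.
Before the tax: set 296 − 2P = 5P + 16 → P* = £40, Q* = 216.
With the tax collected from suppliers, supply shifts: Qs = 5(P − 14) + 16.
Solving gives Q = 196 with consumers paying £50 and suppliers receiving £36 (the £14 wedge).
Burden on consumers: £10; on suppliers: £4. (They sum to £14.)

Consumers bear £10 per ticket; suppliers bear £4 per ticket.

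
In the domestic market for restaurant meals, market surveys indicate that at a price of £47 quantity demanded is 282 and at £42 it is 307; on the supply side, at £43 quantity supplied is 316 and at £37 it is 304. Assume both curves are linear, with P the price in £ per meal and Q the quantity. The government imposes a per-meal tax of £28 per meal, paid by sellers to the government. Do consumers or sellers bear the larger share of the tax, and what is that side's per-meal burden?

Sellers bear the larger share: £20 per meal.

Demand slope: (307 − 282)/(42 − 47) = -5, so Qd = 517 − 5P.
Supply slope: (304 − 316)/(37 − 43) = 2, so Qs = 2P + 230.
Without the tax, 517 − 5P = 2P + 230 gives 7P = 287, so P* = £41 and Q* = 312.
With the tax collected from sellers, supply shifts: Qs = 2(P − 28) + 230.
Solving gives Q = 272 with consumers paying £49 and sellers receiving £21 (the £28 wedge).
Per-meal burden: consumers £8, sellers £20.
Sellers take the larger share because supply is less price-elastic here (demand slope 5 vs supply slope 2).
The less price-elastic side of the market bears the larger share of a per-unit tax.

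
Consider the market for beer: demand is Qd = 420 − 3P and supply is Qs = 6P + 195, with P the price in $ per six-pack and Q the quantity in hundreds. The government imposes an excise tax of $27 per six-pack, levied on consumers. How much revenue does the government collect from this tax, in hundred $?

Tax revenue = $7857 hundred.

Without the tax, 420 − 3P = 6P + 195 gives 9P = 225, so P* = $25 and Q* = 345.
With the tax collected from consumers, demand (in seller-price terms) shifts: Qd = 420 − 3(P + 27).
Solving gives Q = 291 with consumers paying $43 and producers receiving $16 (the $27 wedge).
Revenue = t · Q = 27 · 291 = $7857.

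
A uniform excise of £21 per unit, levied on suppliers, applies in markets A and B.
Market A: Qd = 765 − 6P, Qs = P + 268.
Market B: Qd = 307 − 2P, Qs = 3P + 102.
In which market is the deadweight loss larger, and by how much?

Market B, by £75.6.

Market A: pre-tax P* = £71, Q* = 339; post-tax Q = 321; deadweight loss = £189.
Market B: pre-tax P* = £41, Q* = 225; post-tax Q = 199.8; deadweight loss = £264.6.
Difference: £189 vs £264.6 → market B is larger by £75.6.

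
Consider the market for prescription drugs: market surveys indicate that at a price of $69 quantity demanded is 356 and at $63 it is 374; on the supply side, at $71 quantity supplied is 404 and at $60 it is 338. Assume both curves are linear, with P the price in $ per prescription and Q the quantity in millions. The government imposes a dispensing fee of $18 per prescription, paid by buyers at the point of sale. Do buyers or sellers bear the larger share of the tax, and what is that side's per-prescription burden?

Buyers bear the larger share: $12 per prescription.

Demand slope: (374 − 356)/(63 − 69) = -3, so Qd = 563 − 3P.
Supply slope: (338 − 404)/(60 − 71) = 6, so Qs = 6P − 22.
Without the tax, 563 − 3P = 6P − 22 gives 9P = 585, so P* = $65 and Q* = 368.
With the tax collected from buyers, demand (in seller-price terms) shifts: Qd = 563 − 3(P + 18).
Solving gives Q = 332 with buyers paying $77 and sellers receiving $59 (the $18 wedge).
Per-prescription burden: buyers $12, sellers $6.
Buyers take the larger share because demand is less price-elastic here (demand slope 3 vs supply slope 6).
The less price-elastic side of the market bears the larger share of a per-unit tax.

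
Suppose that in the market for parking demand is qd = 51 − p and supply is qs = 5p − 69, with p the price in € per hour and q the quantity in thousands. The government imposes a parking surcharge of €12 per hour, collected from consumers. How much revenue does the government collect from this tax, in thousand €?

Tax revenue = €252 thousand.

Before the tax: set 51 − p = 5p − 69 → p* = €20, q* = 31.
With the tax collected from consumers, demand (in seller-price terms) shifts: qd = 51 − (p + 12).
New equilibrium: consumers pay €30, suppliers receive €18, q = 21. (Wedge: pb − ps = 12.)
Revenue = t · Q = 12 · 21 = €252.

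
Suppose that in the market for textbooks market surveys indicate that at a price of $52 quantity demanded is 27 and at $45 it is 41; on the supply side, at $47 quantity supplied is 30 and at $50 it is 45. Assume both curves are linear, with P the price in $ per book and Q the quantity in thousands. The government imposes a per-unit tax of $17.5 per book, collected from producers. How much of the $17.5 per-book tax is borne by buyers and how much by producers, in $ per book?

Demand slope: (41 − 27)/(45 − 52) = -2, so Qd = 131 − 2P.
Supply slope: (45 − 30)/(50 − 47) = 5, so Qs = 5P − 205.
Before the tax: set 131 − 2P = 5P − 205 → P* = $48, Q* = 35.
With the tax collected from producers, supply shifts: Qs = 5(P − 17.5) − 205.
New equilibrium: buyers pay $60.5, producers receive $43, Q = 10. (Wedge: Pb − Ps = 17.5.)
Burden on buyers: $12.5; on producers: $5. (They sum to $17.5.)
The less price-elastic side of the market bears the larger share of a per-unit tax.

Buyers bear $12.5 per book; producers bear $5 per book.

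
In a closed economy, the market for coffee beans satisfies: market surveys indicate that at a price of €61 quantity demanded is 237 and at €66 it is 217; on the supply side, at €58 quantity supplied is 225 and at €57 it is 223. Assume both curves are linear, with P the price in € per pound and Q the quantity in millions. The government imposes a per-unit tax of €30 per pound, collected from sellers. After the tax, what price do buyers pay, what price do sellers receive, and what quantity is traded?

Buyers pay €72; sellers receive €42; quantity = 193.

Demand slope: (217 − 237)/(66 − 61) = -4, so Qd = 481 − 4P.
Supply slope: (223 − 225)/(57 − 58) = 2, so Qs = 2P + 109.
Before the tax: set 481 − 4P = 2P + 109 → P* = €62, Q* = 233.
With the tax collected from sellers, supply shifts: Qs = 2(P − 30) + 109.
Solving gives Q = 193 with buyers paying €72 and sellers receiving €42 (the €30 wedge).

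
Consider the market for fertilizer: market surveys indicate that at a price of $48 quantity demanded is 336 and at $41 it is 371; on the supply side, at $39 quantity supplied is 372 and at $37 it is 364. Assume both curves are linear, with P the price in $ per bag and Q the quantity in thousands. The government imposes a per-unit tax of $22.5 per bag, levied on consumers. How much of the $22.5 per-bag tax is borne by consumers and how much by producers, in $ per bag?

Consumers bear $10 per bag; producers bear $12.5 per bag.

Demand slope: (371 − 336)/(41 − 48) = -5, so Qd = 576 − 5P.
Supply slope: (364 − 372)/(37 − 39) = 4, so Qs = 4P + 216.
Before the tax: set 576 − 5P = 4P + 216 → P* = $40, Q* = 376.
With the tax collected from consumers, demand (in seller-price terms) shifts: Qd = 576 − 5(P + 22.5).
Solving gives Q = 326 with consumers paying $50 and producers receiving $27.5 (the $22.5 wedge).
Burden on consumers: $10; on producers: $12.5. (They sum to $22.5.)
The less price-elastic side of the market bears the larger share of a per-unit tax.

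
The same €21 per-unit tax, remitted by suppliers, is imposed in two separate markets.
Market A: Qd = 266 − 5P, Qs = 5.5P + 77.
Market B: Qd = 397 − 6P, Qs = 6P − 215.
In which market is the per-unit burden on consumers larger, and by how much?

Market A, by €0.5.

Market A: pre-tax P* = €18, Q* = 176; post-tax Q = 121; per-unit burden on consumers = €11.
Market B: pre-tax P* = €51, Q* = 91; post-tax Q = 28; per-unit burden on consumers = €10.5.
Difference: €11 vs €10.5 → market A is larger by €0.5.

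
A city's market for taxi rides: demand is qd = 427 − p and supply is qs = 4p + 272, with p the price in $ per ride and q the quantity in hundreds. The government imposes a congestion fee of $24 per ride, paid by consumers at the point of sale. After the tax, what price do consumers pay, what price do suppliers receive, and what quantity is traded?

Consumers pay $50.2; suppliers receive $26.2; quantity = 376.8.

Without the tax, 427 − p = 4p + 272 gives 5p = 155, so p* = $31 and q* = 396.
With the tax collected from consumers, demand (in seller-price terms) shifts: qd = 427 − (p + 24).
New equilibrium: consumers pay $50.2, suppliers receive $26.2, q = 376.8. (Wedge: pb − ps = 24.)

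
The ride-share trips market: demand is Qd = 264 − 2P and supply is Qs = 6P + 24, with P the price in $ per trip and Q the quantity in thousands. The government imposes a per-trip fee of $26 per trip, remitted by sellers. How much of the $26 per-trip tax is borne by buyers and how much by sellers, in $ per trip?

Buyers bear $19.5 per trip; sellers bear $6.5 per trip.

Before the tax: set 264 − 2P = 6P + 24 → P* = $30, Q* = 204.
With the tax collected from sellers, supply shifts: Qs = 6(P − 26) + 24.
Solving gives Q = 165 with buyers paying $49.5 and sellers receiving $23.5 (the $26 wedge).
Burden on buyers: $19.5; on sellers: $6.5. (They sum to $26.)
The less price-elastic side of the market bears the larger share of a per-unit tax.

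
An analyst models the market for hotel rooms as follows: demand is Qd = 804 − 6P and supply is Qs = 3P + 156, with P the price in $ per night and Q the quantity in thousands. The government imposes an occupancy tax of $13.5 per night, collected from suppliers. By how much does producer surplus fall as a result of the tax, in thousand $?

Producer surplus falls by $3226.5 thousand.

Before the tax: set 804 − 6P = 3P + 156 → P* = $72, Q* = 372.
With the tax collected from suppliers, supply shifts: Qs = 3(P − 13.5) + 156.
New equilibrium: buyers pay $76.5, suppliers receive $63, Q = 345. (Wedge: Pb − Ps = 13.5.)
ΔPS is the trapezoid between Q = 345 and Q = 372 of height $9: ½ · (372 + 345) · 9 = $3226.5.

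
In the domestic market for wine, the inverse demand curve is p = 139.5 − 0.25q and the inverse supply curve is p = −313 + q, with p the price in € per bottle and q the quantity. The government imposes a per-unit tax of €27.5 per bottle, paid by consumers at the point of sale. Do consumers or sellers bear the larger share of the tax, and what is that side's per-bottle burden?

Sellers bear the larger share: €22 per bottle.

Rewrite in direct form: qd = 558 − 4p and qs = p + 313.
Without the tax, 558 − 4p = p + 313 gives 5p = 245, so p* = €49 and q* = 362.
With the tax collected from consumers, demand (in seller-price terms) shifts: qd = 558 − 4(p + 27.5).
Solving gives q = 340 with consumers paying €54.5 and sellers receiving €27 (the €27.5 wedge).
Per-bottle burden: consumers €5.5, sellers €22.
Sellers take the larger share because supply is less price-elastic here (demand slope 4 vs supply slope 1).
The less price-elastic side of the market bears the larger share of a per-unit tax.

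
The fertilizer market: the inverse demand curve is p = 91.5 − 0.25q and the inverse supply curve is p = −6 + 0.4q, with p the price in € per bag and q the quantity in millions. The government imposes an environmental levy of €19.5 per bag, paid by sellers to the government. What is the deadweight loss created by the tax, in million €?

Deadweight loss = €292.5 million.

Inverting to q(p) form: qd = 366 − 4p; qs = 2.5p + 15.
Without the tax, 366 − 4p = 2.5p + 15 gives 6.5p = 351, so p* = €54 and q* = 150.
With the tax collected from sellers, supply shifts: qs = 2.5(p − 19.5) + 15.
Solving gives q = 120 with buyers paying €61.5 and sellers receiving €42 (the €19.5 wedge).
Quantity falls by |ΔQ| = |150 − 120| = 30.
DWL = ½ · t · |ΔQ| = ½ · 19.5 · 30 = €292.5.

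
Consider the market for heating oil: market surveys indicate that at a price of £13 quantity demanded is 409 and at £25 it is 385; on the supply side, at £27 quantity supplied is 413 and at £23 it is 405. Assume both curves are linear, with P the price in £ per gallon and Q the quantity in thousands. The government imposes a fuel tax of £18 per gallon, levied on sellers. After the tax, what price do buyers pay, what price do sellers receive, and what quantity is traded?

Demand slope: (385 − 409)/(25 − 13) = -2, so Qd = 435 − 2P.
Supply slope: (405 − 413)/(23 − 27) = 2, so Qs = 2P + 359.
Without the tax, 435 − 2P = 2P + 359 gives 4P = 76, so P* = £19 and Q* = 397.
With the tax collected from sellers, supply shifts: Qs = 2(P − 18) + 359.
New equilibrium: buyers pay £28, sellers receive £10, Q = 379. (Wedge: Pb − Ps = 18.)

Buyers pay £28; sellers receive £10; quantity = 379.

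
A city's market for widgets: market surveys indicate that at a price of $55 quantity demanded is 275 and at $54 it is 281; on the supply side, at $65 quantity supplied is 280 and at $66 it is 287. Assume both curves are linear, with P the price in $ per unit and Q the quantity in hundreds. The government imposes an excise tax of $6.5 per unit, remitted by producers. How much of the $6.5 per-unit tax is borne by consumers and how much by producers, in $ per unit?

Consumers bear $3.5 per unit; producers bear $3 per unit.

Demand slope: (281 − 275)/(54 − 55) = -6, so Qd = 605 − 6P.
Supply slope: (287 − 280)/(66 − 65) = 7, so Qs = 7P − 175.
Without the tax, 605 − 6P = 7P − 175 gives 13P = 780, so P* = $60 and Q* = 245.
With the tax collected from producers, supply shifts: Qs = 7(P − 6.5) − 175.
New equilibrium: consumers pay $63.5, producers receive $57, Q = 224. (Wedge: Pb − Ps = 6.5.)
Burden on consumers: $3.5; on producers: $3. (They sum to $6.5.)
The less price-elastic side of the market bears the larger share of a per-unit tax.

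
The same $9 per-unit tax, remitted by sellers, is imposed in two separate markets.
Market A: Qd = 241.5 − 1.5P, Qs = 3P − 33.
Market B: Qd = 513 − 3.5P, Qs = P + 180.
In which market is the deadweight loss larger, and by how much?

Market A, by $9.

Market A: pre-tax P* = $61, Q* = 150; post-tax Q = 141; deadweight loss = $40.5.
Market B: pre-tax P* = $74, Q* = 254; post-tax Q = 247; deadweight loss = $31.5.
Difference: $40.5 vs $31.5 → market A is larger by $9.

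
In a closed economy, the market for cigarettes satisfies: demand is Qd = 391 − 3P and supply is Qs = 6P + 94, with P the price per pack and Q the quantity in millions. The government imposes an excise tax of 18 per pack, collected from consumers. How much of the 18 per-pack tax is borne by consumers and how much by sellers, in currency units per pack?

Consumers bear 12 per pack; sellers bear 6 per pack.

Without the tax, 391 − 3P = 6P + 94 gives 9P = 297, so P* = 33 and Q* = 292.
With the tax collected from consumers, demand (in seller-price terms) shifts: Qd = 391 − 3(P + 18).
New equilibrium: consumers pay 45, sellers receive 27, Q = 256. (Wedge: Pb − Ps = 18.)
Burden on consumers: 12; on sellers: 6. (They sum to 18.)
The less price-elastic side of the market bears the larger share of a per-unit tax.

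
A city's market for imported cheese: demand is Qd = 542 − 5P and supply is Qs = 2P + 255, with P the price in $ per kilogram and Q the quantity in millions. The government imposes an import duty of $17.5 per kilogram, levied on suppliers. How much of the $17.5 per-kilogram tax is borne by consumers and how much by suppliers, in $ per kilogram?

Without the tax, 542 − 5P = 2P + 255 gives 7P = 287, so P* = $41 and Q* = 337.
With the tax collected from suppliers, supply shifts: Qs = 2(P − 17.5) + 255.
Solving gives Q = 312 with consumers paying $46 and suppliers receiving $28.5 (the $17.5 wedge).
Burden on consumers: $5; on suppliers: $12.5. (They sum to $17.5.)
The less price-elastic side of the market bears the larger share of a per-unit tax.

Consumers bear $5 per kilogram; suppliers bear $12.5 per kilogram.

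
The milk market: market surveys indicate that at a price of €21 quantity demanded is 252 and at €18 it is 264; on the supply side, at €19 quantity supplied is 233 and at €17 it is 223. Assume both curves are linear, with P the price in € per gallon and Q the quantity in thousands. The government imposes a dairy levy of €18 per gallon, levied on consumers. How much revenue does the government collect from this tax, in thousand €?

Tax revenue = €3744 thousand.

Demand slope: (264 − 252)/(18 − 21) = -4, so Qd = 336 − 4P.
Supply slope: (223 − 233)/(17 − 19) = 5, so Qs = 5P + 138.
Before the tax: set 336 − 4P = 5P + 138 → P* = €22, Q* = 248.
With the tax collected from consumers, demand (in seller-price terms) shifts: Qd = 336 − 4(P + 18).
New equilibrium: consumers pay €32, sellers receive €14, Q = 208. (Wedge: Pb − Ps = 18.)
Revenue = t · Q = 18 · 208 = €3744.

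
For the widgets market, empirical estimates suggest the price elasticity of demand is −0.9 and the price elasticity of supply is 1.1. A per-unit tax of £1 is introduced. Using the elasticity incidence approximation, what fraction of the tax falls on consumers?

Incidence ratio: consumers' share ≈ εs / (εs + |εd|) = 1.1 / (1.1 + 0.9) = 0.55.
Supply is the more elastic side, so consumers bear the larger share.

Consumers' share ≈ 0.55.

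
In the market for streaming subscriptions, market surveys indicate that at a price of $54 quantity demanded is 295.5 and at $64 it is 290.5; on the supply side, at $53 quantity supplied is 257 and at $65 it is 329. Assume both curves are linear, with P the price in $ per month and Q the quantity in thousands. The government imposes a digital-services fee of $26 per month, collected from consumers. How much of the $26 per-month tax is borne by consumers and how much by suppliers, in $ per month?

Consumers bear $24 per month; suppliers bear $2 per month.

Demand slope: (290.5 − 295.5)/(64 − 54) = -0.5, so Qd = 322.5 − 0.5P.
Supply slope: (329 − 257)/(65 − 53) = 6, so Qs = 6P − 61.
Without the tax, 322.5 − 0.5P = 6P − 61 gives 6.5P = 383.5, so P* = $59 and Q* = 293.
With the tax collected from consumers, demand (in seller-price terms) shifts: Qd = 322.5 − 0.5(P + 26).
New equilibrium: consumers pay $83, suppliers receive $57, Q = 281. (Wedge: Pb − Ps = 26.)
Burden on consumers: $24; on suppliers: $2. (They sum to $26.)
The less price-elastic side of the market bears the larger share of a per-unit tax.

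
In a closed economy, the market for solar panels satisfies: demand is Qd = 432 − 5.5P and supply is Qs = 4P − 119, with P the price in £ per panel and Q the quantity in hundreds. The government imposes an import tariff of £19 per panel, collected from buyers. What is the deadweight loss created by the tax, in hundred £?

Before the tax: set 432 − 5.5P = 4P − 119 → P* = £58, Q* = 113.
With the tax collected from buyers, demand (in seller-price terms) shifts: Qd = 432 − 5.5(P + 19).
Solving gives Q = 69 with buyers paying £66 and sellers receiving £47 (the £19 wedge).
Quantity falls by |ΔQ| = |113 − 69| = 44.
DWL = ½ · t · |ΔQ| = ½ · 19 · 44 = £418.

Deadweight loss = £418 hundred.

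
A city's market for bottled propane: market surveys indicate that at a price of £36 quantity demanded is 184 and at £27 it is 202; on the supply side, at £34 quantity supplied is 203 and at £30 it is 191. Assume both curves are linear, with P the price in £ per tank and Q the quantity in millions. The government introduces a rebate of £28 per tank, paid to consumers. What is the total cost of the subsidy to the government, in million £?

Demand slope: (202 − 184)/(27 − 36) = -2, so Qd = 256 − 2P.
Supply slope: (191 − 203)/(30 − 34) = 3, so Qs = 3P + 101.
Without the subsidy, 256 − 2P = 3P + 101 gives 5P = 155, so P* = £31 and Q* = 194.
With a per-unit subsidy paid to consumers, each effectively pays P − 28, so demand becomes Qd = 256 − 2(P − 28).
New equilibrium: consumers pay £14.2, sellers receive £42.2, Q = 227.6. (Wedge: Pb − Ps = −28.)
Outlay = t · Q = 28 · 227.6 = £6372.8.

Government outlay = £6372.8 million.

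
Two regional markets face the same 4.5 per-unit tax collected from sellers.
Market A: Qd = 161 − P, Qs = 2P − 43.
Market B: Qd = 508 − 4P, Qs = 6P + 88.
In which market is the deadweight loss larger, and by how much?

Market B, by 17.55.

Market A: pre-tax P* = 68, Q* = 93; post-tax Q = 90; deadweight loss = 6.75.
Market B: pre-tax P* = 42, Q* = 340; post-tax Q = 329.2; deadweight loss = 24.3.
Difference: 6.75 vs 24.3 → market B is larger by 17.55.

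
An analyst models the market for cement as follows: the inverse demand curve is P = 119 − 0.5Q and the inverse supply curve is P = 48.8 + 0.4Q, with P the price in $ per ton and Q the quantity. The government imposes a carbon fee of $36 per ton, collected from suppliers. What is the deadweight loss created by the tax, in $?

Rewrite in direct form: Qd = 238 − 2P and Qs = 2.5P − 122.
Without the tax, 238 − 2P = 2.5P − 122 gives 4.5P = 360, so P* = $80 and Q* = 78.
With the tax collected from suppliers, supply shifts: Qs = 2.5(P − 36) − 122.
Solving gives Q = 38 with buyers paying $100 and suppliers receiving $64 (the $36 wedge).
Quantity falls by |ΔQ| = |78 − 38| = 40.
DWL = ½ · t · |ΔQ| = ½ · 36 · 40 = $720.

Deadweight loss = $720.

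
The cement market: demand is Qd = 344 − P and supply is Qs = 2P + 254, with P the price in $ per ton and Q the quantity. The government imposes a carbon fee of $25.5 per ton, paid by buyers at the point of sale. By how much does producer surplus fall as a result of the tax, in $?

Producer surplus falls by $2596.75.

Before the tax: set 344 − P = 2P + 254 → P* = $30, Q* = 314.
With the tax collected from buyers, demand (in seller-price terms) shifts: Qd = 344 − (P + 25.5).
New equilibrium: buyers pay $47, producers receive $21.5, Q = 297. (Wedge: Pb − Ps = 25.5.)
ΔPS is the trapezoid between Q = 297 and Q = 314 of height $8.5: ½ · (314 + 297) · 8.5 = $2596.75.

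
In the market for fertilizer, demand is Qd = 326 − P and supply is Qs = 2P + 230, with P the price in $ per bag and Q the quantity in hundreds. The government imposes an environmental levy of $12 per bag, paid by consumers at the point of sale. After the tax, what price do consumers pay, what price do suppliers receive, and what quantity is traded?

Without the tax, 326 − P = 2P + 230 gives 3P = 96, so P* = $32 and Q* = 294.
With the tax collected from consumers, demand (in seller-price terms) shifts: Qd = 326 − (P + 12).
New equilibrium: consumers pay $40, suppliers receive $28, Q = 286. (Wedge: Pb − Ps = 12.)
The less price-elastic side of the market bears the larger share of a per-unit tax.

Consumers pay $40; suppliers receive $28; quantity = 286.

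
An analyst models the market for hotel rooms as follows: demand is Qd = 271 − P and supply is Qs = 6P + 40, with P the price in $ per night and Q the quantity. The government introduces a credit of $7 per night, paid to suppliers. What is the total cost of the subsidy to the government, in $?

Without the subsidy, 271 − P = 6P + 40 gives 7P = 231, so P* = $33 and Q* = 238.
With a per-unit subsidy paid to suppliers, each receives P + 7 per unit sold, so supply becomes Qs = 6(P + 7) + 40.
New equilibrium: buyers pay $27, suppliers receive $34, Q = 244. (Wedge: Pb − Ps = −7.)
Outlay = t · Q = 7 · 244 = $1708.

Government outlay = $1708.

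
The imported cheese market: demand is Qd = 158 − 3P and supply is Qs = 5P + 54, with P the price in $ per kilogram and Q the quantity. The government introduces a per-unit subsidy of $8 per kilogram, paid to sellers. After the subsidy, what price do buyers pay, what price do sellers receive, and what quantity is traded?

Buyers pay $8; sellers receive $16; quantity = 134.

Without the subsidy, 158 − 3P = 5P + 54 gives 8P = 104, so P* = $13 and Q* = 119.
With a per-unit subsidy paid to sellers, each receives P + 8 per unit sold, so supply becomes Qs = 5(P + 8) + 54.
New equilibrium: buyers pay $8, sellers receive $16, Q = 134. (Wedge: Pb − Ps = −8.)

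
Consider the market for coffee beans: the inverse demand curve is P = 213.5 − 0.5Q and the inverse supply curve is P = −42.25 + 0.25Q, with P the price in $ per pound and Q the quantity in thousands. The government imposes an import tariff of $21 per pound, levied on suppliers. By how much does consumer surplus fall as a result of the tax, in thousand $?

Consumer surplus falls by $4578 thousand.

Rewrite in direct form: Qd = 427 − 2P and Qs = 4P + 169.
Before the tax: set 427 − 2P = 4P + 169 → P* = $43, Q* = 341.
With the tax collected from suppliers, supply shifts: Qs = 4(P − 21) + 169.
Solving gives Q = 313 with buyers paying $57 and suppliers receiving $36 (the $21 wedge).
ΔCS is the trapezoid between Q = 313 and Q = 341 of height $14: ½ · (341 + 313) · 14 = $4578.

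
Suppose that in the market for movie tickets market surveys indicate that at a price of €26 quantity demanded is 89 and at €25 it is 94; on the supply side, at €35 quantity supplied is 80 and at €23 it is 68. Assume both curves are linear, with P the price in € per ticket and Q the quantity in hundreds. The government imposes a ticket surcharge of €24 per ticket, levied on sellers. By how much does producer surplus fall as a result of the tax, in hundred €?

Demand slope: (94 − 89)/(25 − 26) = -5, so Qd = 219 − 5P.
Supply slope: (68 − 80)/(23 − 35) = 1, so Qs = P + 45.
Without the tax, 219 − 5P = P + 45 gives 6P = 174, so P* = €29 and Q* = 74.
With the tax collected from sellers, supply shifts: Qs = (P − 24) + 45.
Solving gives Q = 54 with consumers paying €33 and sellers receiving €9 (the €24 wedge).
ΔPS is the trapezoid between Q = 54 and Q = 74 of height €20: ½ · (74 + 54) · 20 = €1280.

Producer surplus falls by €1280 hundred.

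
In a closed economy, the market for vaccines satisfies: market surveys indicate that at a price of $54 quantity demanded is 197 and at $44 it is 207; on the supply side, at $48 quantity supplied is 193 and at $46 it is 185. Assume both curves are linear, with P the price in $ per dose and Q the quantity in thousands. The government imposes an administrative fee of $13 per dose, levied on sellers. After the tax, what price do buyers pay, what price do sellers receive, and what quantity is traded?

Buyers pay $60.4; sellers receive $47.4; quantity = 190.6.

Demand slope: (207 − 197)/(44 − 54) = -1, so Qd = 251 − P.
Supply slope: (185 − 193)/(46 − 48) = 4, so Qs = 4P + 1.
Without the tax, 251 − P = 4P + 1 gives 5P = 250, so P* = $50 and Q* = 201.
With the tax collected from sellers, supply shifts: Qs = 4(P − 13) + 1.
Solving gives Q = 190.6 with buyers paying $60.4 and sellers receiving $47.4 (the $13 wedge).
The less price-elastic side of the market bears the larger share of a per-unit tax.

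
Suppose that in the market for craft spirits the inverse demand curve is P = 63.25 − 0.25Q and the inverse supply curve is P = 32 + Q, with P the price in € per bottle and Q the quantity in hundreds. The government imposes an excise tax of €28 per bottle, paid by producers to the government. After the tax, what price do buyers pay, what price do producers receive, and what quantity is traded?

Buyers pay €62.6; producers receive €34.6; quantity = 2.6.

Inverting to Q(P) form: Qd = 253 − 4P; Qs = P − 32.
Without the tax, 253 − 4P = P − 32 gives 5P = 285, so P* = €57 and Q* = 25.
With the tax collected from producers, supply shifts: Qs = (P − 28) − 32.
New equilibrium: buyers pay €62.6, producers receive €34.6, Q = 2.6. (Wedge: Pb − Ps = 28.)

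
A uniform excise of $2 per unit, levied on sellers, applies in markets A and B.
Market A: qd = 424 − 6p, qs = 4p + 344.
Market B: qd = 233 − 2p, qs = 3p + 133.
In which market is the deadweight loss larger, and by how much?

Market A, by $2.4.

Market A: pre-tax p* = $8, q* = 376; post-tax q = 371.2; deadweight loss = $4.8.
Market B: pre-tax p* = $20, q* = 193; post-tax q = 190.6; deadweight loss = $2.4.
Difference: $4.8 vs $2.4 → market A is larger by $2.4.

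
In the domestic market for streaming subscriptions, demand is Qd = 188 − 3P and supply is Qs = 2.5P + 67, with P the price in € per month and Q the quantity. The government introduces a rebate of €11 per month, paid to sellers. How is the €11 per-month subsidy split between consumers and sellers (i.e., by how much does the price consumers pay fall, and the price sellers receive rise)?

Consumers gain €5 per month; sellers gain €6 per month.

Without the subsidy, 188 − 3P = 2.5P + 67 gives 5.5P = 121, so P* = €22 and Q* = 122.
With a per-unit subsidy paid to sellers, each receives P + 11 per unit sold, so supply becomes Qs = 2.5(P + 11) + 67.
Solving gives Q = 137 with consumers paying €17 and sellers receiving €28 (the €11 wedge).
Gain to consumers: €5; to sellers: €6. (They sum to €11.)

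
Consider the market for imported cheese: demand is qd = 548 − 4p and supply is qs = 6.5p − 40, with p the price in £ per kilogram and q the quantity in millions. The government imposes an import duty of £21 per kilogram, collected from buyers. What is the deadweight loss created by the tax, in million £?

Before the tax: set 548 − 4p = 6.5p − 40 → p* = £56, q* = 324.
With the tax collected from buyers, demand (in seller-price terms) shifts: qd = 548 − 4(p + 21).
Solving gives q = 272 with buyers paying £69 and producers receiving £48 (the £21 wedge).
Quantity falls by |ΔQ| = |324 − 272| = 52.
DWL = ½ · t · |ΔQ| = ½ · 21 · 52 = £546.

Deadweight loss = £546 million.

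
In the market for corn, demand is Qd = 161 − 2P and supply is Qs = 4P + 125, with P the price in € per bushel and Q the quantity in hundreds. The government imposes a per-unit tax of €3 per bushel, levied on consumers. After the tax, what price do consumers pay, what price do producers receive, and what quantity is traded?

Before the tax: set 161 − 2P = 4P + 125 → P* = €6, Q* = 149.
With the tax collected from consumers, demand (in seller-price terms) shifts: Qd = 161 − 2(P + 3).
New equilibrium: consumers pay €8, producers receive €5, Q = 145. (Wedge: Pb − Ps = 3.)

Consumers pay €8; producers receive €5; quantity = 145.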